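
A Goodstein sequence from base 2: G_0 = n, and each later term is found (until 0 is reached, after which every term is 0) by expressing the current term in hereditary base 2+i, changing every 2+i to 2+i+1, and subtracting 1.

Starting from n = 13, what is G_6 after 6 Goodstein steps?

step 0: 13 = 2^(2 + 1) + 2^2 + 1; sub 3 for 2: 3^(3 + 1) + 3^3 + 1; = 109; G_1 = 109−1 = 108
step 1: 108 = 3^(3 + 1) + 3^3; sub 4 for 3: 4^(4 + 1) + 4^4; = 1280; G_2 = 1280−1 = 1279
step 2: 1279 = 4^(4 + 1) + 3·4^3 + 3·4^2 + 3·4 + 3; sub 5 for 4: 5^(5 + 1) + 3·5^3 + 3·5^2 + 3·5 + 3; = 16093; G_3 = 16093−1 = 16092
step 3: 16092 = 5^(5 + 1) + 3·5^3 + 3·5^2 + 3·5 + 2; sub 6 for 5: 6^(6 + 1) + 3·6^3 + 3·6^2 + 3·6 + 2; = 280712; G_4 = 280712−1 = 280711
step 4: 280711 = 6^(6 + 1) + 3·6^3 + 3·6^2 + 3·6 + 1; sub 7 for 6: 7^(7 + 1) + 3·7^3 + 3·7^2 + 3·7 + 1; = 5765999; G_5 = 5765999−1 = 5765998
step 5: 5765998 = 7^(7 + 1) + 3·7^3 + 3·7^2 + 3·7; sub 8 for 7: 8^(8 + 1) + 3·8^3 + 3·8^2 + 3·8; = 134219480; G_6 = 134219480−1 = 134219479
step 6: 134219479 = 8^(8 + 1) + 3·8^3 + 3·8^2 + 2·8 + 7; sub 9 for 8: 9^(9 + 1) + 3·9^3 + 3·9^2 + 2·9 + 7; = 3486786856; G_7 = 3486786856−1 = 3486786855

134219479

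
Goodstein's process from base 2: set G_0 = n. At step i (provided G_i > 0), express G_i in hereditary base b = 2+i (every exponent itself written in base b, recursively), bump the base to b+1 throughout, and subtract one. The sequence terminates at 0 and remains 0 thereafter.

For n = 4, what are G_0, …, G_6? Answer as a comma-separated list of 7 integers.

4, 26, 41, 60, 83, 109, 139

4 —HB2→ 2^2 —bump→ 3^3 = 27 —(−1)→ 26
26 —HB3→ 2·3^2 + 2·3 + 2 —bump→ 2·4^2 + 2·4 + 2 = 42 —(−1)→ 41
41 —HB4→ 2·4^2 + 2·4 + 1 —bump→ 2·5^2 + 2·5 + 1 = 61 —(−1)→ 60
60 —HB5→ 2·5^2 + 2·5 —bump→ 2·6^2 + 2·6 = 84 —(−1)→ 83
83 —HB6→ 2·6^2 + 6 + 5 —bump→ 2·7^2 + 7 + 5 = 110 —(−1)→ 109
109 —HB7→ 2·7^2 + 7 + 4 —bump→ 2·8^2 + 8 + 4 = 140 —(−1)→ 139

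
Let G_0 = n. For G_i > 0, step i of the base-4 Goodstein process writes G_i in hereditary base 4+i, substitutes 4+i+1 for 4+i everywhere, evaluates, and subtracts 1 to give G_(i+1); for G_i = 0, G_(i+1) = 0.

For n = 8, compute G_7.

step 0: 8 = 2·4; sub 5 for 4: 2·5; = 10; G_1 = 10−1 = 9
step 1: 9 = 5 + 4; sub 6 for 5: 6 + 4; = 10; G_2 = 10−1 = 9
step 2: 9 = 6 + 3; sub 7 for 6: 7 + 3; = 10; G_3 = 10−1 = 9
step 3: 9 = 7 + 2; sub 8 for 7: 8 + 2; = 10; G_4 = 10−1 = 9
step 4: 9 = 8 + 1; sub 9 for 8: 9 + 1; = 10; G_5 = 10−1 = 9
step 5: 9 = 9; sub 10 for 9: 10; = 10; G_6 = 10−1 = 9
step 6: 9 = 9; sub 11 for 10: 9; = 9; G_7 = 9−1 = 8
step 7: 8 = 8; sub 12 for 11: 8; = 8; G_8 = 8−1 = 7

8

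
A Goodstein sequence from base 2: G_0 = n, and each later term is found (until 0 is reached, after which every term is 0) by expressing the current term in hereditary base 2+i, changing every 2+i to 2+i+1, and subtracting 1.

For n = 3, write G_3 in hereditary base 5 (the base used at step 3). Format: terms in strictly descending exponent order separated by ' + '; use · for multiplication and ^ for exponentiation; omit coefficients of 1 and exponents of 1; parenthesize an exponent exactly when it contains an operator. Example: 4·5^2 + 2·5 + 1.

2

step 0: 3 = 2 + 1; sub 3 for 2: 3 + 1; = 4; G_1 = 4−1 = 3
step 1: 3 = 3; sub 4 for 3: 4; = 4; G_2 = 4−1 = 3
step 2: 3 = 3; sub 5 for 4: 3; = 3; G_3 = 3−1 = 2
step 3: 2 = 2; sub 6 for 5: 2; = 2; G_4 = 2−1 = 1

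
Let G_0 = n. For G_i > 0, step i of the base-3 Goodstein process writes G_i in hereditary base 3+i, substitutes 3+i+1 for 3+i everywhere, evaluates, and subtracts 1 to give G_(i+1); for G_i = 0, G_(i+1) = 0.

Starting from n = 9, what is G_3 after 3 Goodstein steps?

19

G_0=9  [base 3] 3^2  →[3↦4]→  4^2 = 16  −1 ⇒ G_1=15
G_1=15  [base 4] 3·4 + 3  →[4↦5]→  3·5 + 3 = 18  −1 ⇒ G_2=17
G_2=17  [base 5] 3·5 + 2  →[5↦6]→  3·6 + 2 = 20  −1 ⇒ G_3=19
G_3=19  [base 6] 3·6 + 1  →[6↦7]→  3·7 + 1 = 22  −1 ⇒ G_4=21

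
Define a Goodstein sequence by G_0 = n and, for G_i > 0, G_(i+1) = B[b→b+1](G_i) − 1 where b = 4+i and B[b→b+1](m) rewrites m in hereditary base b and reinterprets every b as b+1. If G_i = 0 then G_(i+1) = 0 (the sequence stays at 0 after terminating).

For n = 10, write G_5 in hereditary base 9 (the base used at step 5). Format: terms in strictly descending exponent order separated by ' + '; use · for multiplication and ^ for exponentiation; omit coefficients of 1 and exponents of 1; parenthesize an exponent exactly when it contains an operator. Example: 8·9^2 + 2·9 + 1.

9 + 4

base 4: 10 = 2·4 + 2; at 5: 2·5 + 2 = 12; next = 11
base 5: 11 = 2·5 + 1; at 6: 2·6 + 1 = 13; next = 12
base 6: 12 = 2·6; at 7: 2·7 = 14; next = 13
base 7: 13 = 7 + 6; at 8: 8 + 6 = 14; next = 13
base 8: 13 = 8 + 5; at 9: 9 + 5 = 14; next = 13
base 9: 13 = 9 + 4; at 10: 10 + 4 = 14; next = 13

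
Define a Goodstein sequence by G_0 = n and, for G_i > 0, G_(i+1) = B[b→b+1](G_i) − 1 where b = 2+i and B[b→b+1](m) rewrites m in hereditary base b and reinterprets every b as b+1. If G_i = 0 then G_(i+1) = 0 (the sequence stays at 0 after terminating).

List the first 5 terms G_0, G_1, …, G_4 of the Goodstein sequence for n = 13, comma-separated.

step 0: 13 = 2^(2 + 1) + 2^2 + 1; sub 3 for 2: 3^(3 + 1) + 3^3 + 1; = 109; G_1 = 109−1 = 108
step 1: 108 = 3^(3 + 1) + 3^3; sub 4 for 3: 4^(4 + 1) + 4^4; = 1280; G_2 = 1280−1 = 1279
step 2: 1279 = 4^(4 + 1) + 3·4^3 + 3·4^2 + 3·4 + 3; sub 5 for 4: 5^(5 + 1) + 3·5^3 + 3·5^2 + 3·5 + 3; = 16093; G_3 = 16093−1 = 16092
step 3: 16092 = 5^(5 + 1) + 3·5^3 + 3·5^2 + 3·5 + 2; sub 6 for 5: 6^(6 + 1) + 3·6^3 + 3·6^2 + 3·6 + 2; = 280712; G_4 = 280712−1 = 280711

13, 108, 1279, 16092, 280711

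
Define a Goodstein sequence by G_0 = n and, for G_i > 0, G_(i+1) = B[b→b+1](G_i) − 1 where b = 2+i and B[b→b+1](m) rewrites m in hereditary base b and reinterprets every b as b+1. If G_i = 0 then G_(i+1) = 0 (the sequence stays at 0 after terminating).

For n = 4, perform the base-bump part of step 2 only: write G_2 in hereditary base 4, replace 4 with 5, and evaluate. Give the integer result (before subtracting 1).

4 —HB2→ 2^2 —bump→ 3^3 = 27 —(−1)→ 26
26 —HB3→ 2·3^2 + 2·3 + 2 —bump→ 2·4^2 + 2·4 + 2 = 42 —(−1)→ 41
41 —HB4→ 2·4^2 + 2·4 + 1 —bump→ 2·5^2 + 2·5 + 1 = 61 —(−1)→ 60

61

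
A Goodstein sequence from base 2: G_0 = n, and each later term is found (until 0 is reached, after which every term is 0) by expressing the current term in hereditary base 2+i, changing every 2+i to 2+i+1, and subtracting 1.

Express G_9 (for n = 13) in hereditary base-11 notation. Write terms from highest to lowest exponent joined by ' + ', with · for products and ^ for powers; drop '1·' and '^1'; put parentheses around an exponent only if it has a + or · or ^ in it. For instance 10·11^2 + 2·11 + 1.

11^(11 + 1) + 3·11^3 + 3·11^2 + 2·11 + 4

G_0=13  [base 2] 2^(2 + 1) + 2^2 + 1  →[2↦3]→  3^(3 + 1) + 3^3 + 1 = 109  −1 ⇒ G_1=108
G_1=108  [base 3] 3^(3 + 1) + 3^3  →[3↦4]→  4^(4 + 1) + 4^4 = 1280  −1 ⇒ G_2=1279
G_2=1279  [base 4] 4^(4 + 1) + 3·4^3 + 3·4^2 + 3·4 + 3  →[4↦5]→  5^(5 + 1) + 3·5^3 + 3·5^2 + 3·5 + 3 = 16093  −1 ⇒ G_3=16092
G_3=16092  [base 5] 5^(5 + 1) + 3·5^3 + 3·5^2 + 3·5 + 2  →[5↦6]→  6^(6 + 1) + 3·6^3 + 3·6^2 + 3·6 + 2 = 280712  −1 ⇒ G_4=280711
G_4=280711  [base 6] 6^(6 + 1) + 3·6^3 + 3·6^2 + 3·6 + 1  →[6↦7]→  7^(7 + 1) + 3·7^3 + 3·7^2 + 3·7 + 1 = 5765999  −1 ⇒ G_5=5765998
G_5=5765998  [base 7] 7^(7 + 1) + 3·7^3 + 3·7^2 + 3·7  →[7↦8]→  8^(8 + 1) + 3·8^3 + 3·8^2 + 3·8 = 134219480  −1 ⇒ G_6=134219479
G_6=134219479  [base 8] 8^(8 + 1) + 3·8^3 + 3·8^2 + 2·8 + 7  →[8↦9]→  9^(9 + 1) + 3·9^3 + 3·9^2 + 2·9 + 7 = 3486786856  −1 ⇒ G_7=3486786855
G_7=3486786855  [base 9] 9^(9 + 1) + 3·9^3 + 3·9^2 + 2·9 + 6  →[9↦10]→  10^(10 + 1) + 3·10^3 + 3·10^2 + 2·10 + 6 = 100000003326  −1 ⇒ G_8=100000003325
G_8=100000003325  [base 10] 10^(10 + 1) + 3·10^3 + 3·10^2 + 2·10 + 5  →[10↦11]→  11^(11 + 1) + 3·11^3 + 3·11^2 + 2·11 + 5 = 3138428381104  −1 ⇒ G_9=3138428381103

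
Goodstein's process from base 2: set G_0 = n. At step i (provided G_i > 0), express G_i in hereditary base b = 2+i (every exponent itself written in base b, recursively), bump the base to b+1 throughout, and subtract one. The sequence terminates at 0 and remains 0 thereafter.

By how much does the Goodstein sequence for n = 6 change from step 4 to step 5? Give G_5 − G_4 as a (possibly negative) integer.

51384

base 2: 6 = 2^2 + 2; at 3: 3^3 + 3 = 30; next = 29
base 3: 29 = 3^3 + 2; at 4: 4^4 + 2 = 258; next = 257
base 4: 257 = 4^4 + 1; at 5: 5^5 + 1 = 3126; next = 3125
base 5: 3125 = 5^5; at 6: 6^6 = 46656; next = 46655
base 6: 46655 = 5·6^5 + 5·6^4 + 5·6^3 + 5·6^2 + 5·6 + 5; at 7: 5·7^5 + 5·7^4 + 5·7^3 + 5·7^2 + 5·7 + 5 = 98040; next = 98039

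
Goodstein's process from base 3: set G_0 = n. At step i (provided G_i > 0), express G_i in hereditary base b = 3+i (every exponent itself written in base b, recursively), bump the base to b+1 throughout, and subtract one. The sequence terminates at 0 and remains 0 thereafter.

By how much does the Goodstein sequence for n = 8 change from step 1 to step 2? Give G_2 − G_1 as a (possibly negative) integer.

G_0 = 8. HB_3(8) = 2·3 + 2. Bump = 10. G_1 = 9.
G_1 = 9. HB_4(9) = 2·4 + 1. Bump = 11. G_2 = 10.

1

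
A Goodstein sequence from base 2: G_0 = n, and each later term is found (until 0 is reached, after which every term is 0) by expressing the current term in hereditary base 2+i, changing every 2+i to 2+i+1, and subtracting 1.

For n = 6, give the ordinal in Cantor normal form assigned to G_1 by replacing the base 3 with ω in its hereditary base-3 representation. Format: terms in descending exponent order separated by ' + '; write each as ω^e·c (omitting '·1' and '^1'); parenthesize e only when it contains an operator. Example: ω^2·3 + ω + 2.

step 0: 6 = 2^2 + 2; sub 3 for 2: 3^3 + 3; = 30; G_1 = 30−1 = 29
step 1: 29 = 3^3 + 2; sub 4 for 3: 4^4 + 2; = 258; G_2 = 258−1 = 257

ω^ω + 2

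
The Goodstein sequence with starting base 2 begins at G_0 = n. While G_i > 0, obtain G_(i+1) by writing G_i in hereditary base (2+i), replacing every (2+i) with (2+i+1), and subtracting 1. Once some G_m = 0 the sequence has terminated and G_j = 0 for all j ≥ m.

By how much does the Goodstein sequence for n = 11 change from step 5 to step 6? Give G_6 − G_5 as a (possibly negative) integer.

G_0=11  [base 2] 2^(2 + 1) + 2 + 1  →[2↦3]→  3^(3 + 1) + 3 + 1 = 85  −1 ⇒ G_1=84
G_1=84  [base 3] 3^(3 + 1) + 3  →[3↦4]→  4^(4 + 1) + 4 = 1028  −1 ⇒ G_2=1027
G_2=1027  [base 4] 4^(4 + 1) + 3  →[4↦5]→  5^(5 + 1) + 3 = 15628  −1 ⇒ G_3=15627
G_3=15627  [base 5] 5^(5 + 1) + 2  →[5↦6]→  6^(6 + 1) + 2 = 279938  −1 ⇒ G_4=279937
G_4=279937  [base 6] 6^(6 + 1) + 1  →[6↦7]→  7^(7 + 1) + 1 = 5764802  −1 ⇒ G_5=5764801
G_5=5764801  [base 7] 7^(7 + 1)  →[7↦8]→  8^(8 + 1) = 134217728  −1 ⇒ G_6=134217727

128452926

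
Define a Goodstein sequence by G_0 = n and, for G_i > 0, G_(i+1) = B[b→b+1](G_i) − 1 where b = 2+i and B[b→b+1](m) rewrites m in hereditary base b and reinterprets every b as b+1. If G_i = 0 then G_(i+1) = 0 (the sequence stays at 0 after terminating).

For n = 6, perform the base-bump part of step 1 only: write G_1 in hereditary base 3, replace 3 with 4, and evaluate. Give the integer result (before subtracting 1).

G_0=6  [base 2] 2^2 + 2  →[2↦3]→  3^3 + 3 = 30  −1 ⇒ G_1=29
G_1=29  [base 3] 3^3 + 2  →[3↦4]→  4^4 + 2 = 258  −1 ⇒ G_2=257

258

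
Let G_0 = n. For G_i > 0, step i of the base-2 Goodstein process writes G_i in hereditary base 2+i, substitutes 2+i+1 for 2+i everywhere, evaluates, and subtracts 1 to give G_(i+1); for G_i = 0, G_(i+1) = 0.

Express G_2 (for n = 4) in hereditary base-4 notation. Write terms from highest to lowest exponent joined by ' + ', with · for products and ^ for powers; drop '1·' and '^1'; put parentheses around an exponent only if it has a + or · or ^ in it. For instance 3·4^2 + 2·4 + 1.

2·4^2 + 2·4 + 1

step 0: 4 = 2^2; sub 3 for 2: 3^3; = 27; G_1 = 27−1 = 26
step 1: 26 = 2·3^2 + 2·3 + 2; sub 4 for 3: 2·4^2 + 2·4 + 2; = 42; G_2 = 42−1 = 41
step 2: 41 = 2·4^2 + 2·4 + 1; sub 5 for 4: 2·5^2 + 2·5 + 1; = 61; G_3 = 61−1 = 60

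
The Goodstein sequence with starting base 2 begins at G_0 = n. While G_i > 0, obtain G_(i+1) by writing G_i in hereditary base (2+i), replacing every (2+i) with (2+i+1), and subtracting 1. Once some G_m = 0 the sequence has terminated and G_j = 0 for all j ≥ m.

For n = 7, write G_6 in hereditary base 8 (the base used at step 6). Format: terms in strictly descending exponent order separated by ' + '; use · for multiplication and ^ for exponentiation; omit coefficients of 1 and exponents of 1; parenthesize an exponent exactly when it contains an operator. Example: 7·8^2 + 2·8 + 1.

7·8^7 + 7·8^6 + 7·8^5 + 7·8^4 + 7·8^3 + 7·8^2 + 7·8 + 7

(0) 7|_2 = 2^2 + 2 + 1 ↦ 3^3 + 3 + 1|_3 = 31 ⇒ 30
(1) 30|_3 = 3^3 + 3 ↦ 4^4 + 4|_4 = 260 ⇒ 259
(2) 259|_4 = 4^4 + 3 ↦ 5^5 + 3|_5 = 3128 ⇒ 3127
(3) 3127|_5 = 5^5 + 2 ↦ 6^6 + 2|_6 = 46658 ⇒ 46657
(4) 46657|_6 = 6^6 + 1 ↦ 7^7 + 1|_7 = 823544 ⇒ 823543
(5) 823543|_7 = 7^7 ↦ 8^8|_8 = 16777216 ⇒ 16777215
(6) 16777215|_8 = 7·8^7 + 7·8^6 + 7·8^5 + 7·8^4 + 7·8^3 + 7·8^2 + 7·8 + 7 ↦ 7·9^7 + 7·9^6 + 7·9^5 + 7·9^4 + 7·9^3 + 7·9^2 + 7·9 + 7|_9 = 37665880 ⇒ 37665879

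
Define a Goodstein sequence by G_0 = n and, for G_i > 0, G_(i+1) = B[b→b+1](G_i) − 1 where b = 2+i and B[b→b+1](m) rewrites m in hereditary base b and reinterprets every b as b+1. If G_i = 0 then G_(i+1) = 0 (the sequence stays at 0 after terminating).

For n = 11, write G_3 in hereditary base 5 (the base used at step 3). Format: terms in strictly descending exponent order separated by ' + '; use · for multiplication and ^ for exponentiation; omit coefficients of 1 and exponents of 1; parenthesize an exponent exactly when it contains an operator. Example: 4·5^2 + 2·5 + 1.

G_0 = 11. HB_2(11) = 2^(2 + 1) + 2 + 1. Bump = 85. G_1 = 84.
G_1 = 84. HB_3(84) = 3^(3 + 1) + 3. Bump = 1028. G_2 = 1027.
G_2 = 1027. HB_4(1027) = 4^(4 + 1) + 3. Bump = 15628. G_3 = 15627.
G_3 = 15627. HB_5(15627) = 5^(5 + 1) + 2. Bump = 279938. G_4 = 279937.

5^(5 + 1) + 2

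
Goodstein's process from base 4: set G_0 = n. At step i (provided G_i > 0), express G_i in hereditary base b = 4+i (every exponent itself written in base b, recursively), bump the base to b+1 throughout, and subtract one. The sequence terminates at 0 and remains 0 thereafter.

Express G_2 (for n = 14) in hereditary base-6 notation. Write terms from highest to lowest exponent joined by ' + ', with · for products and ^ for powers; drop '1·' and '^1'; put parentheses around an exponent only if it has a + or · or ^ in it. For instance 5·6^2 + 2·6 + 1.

14 —HB4→ 3·4 + 2 —bump→ 3·5 + 2 = 17 —(−1)→ 16
16 —HB5→ 3·5 + 1 —bump→ 3·6 + 1 = 19 —(−1)→ 18
18 —HB6→ 3·6 —bump→ 3·7 = 21 —(−1)→ 20

3·6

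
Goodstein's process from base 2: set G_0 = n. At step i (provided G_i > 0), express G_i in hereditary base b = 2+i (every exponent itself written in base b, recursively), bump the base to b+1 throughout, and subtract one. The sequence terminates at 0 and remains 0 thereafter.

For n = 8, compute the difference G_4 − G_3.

G_0=8  [base 2] 2^(2 + 1)  →[2↦3]→  3^(3 + 1) = 81  −1 ⇒ G_1=80
G_1=80  [base 3] 2·3^3 + 2·3^2 + 2·3 + 2  →[3↦4]→  2·4^4 + 2·4^2 + 2·4 + 2 = 554  −1 ⇒ G_2=553
G_2=553  [base 4] 2·4^4 + 2·4^2 + 2·4 + 1  →[4↦5]→  2·5^5 + 2·5^2 + 2·5 + 1 = 6311  −1 ⇒ G_3=6310
G_3=6310  [base 5] 2·5^5 + 2·5^2 + 2·5  →[5↦6]→  2·6^6 + 2·6^2 + 2·6 = 93396  −1 ⇒ G_4=93395

87085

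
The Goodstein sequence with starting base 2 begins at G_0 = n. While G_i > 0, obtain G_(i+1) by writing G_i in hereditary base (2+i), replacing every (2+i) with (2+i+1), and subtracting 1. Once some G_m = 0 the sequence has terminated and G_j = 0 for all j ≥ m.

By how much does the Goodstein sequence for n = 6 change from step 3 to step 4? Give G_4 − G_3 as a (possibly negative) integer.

43530

(0) 6|_2 = 2^2 + 2 ↦ 3^3 + 3|_3 = 30 ⇒ 29
(1) 29|_3 = 3^3 + 2 ↦ 4^4 + 2|_4 = 258 ⇒ 257
(2) 257|_4 = 4^4 + 1 ↦ 5^5 + 1|_5 = 3126 ⇒ 3125
(3) 3125|_5 = 5^5 ↦ 6^6|_6 = 46656 ⇒ 46655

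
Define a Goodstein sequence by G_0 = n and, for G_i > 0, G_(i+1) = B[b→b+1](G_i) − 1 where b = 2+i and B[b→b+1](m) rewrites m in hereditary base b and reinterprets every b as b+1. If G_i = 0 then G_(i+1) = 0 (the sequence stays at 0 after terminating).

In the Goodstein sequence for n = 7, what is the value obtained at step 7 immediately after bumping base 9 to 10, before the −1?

i=0: 7 = 2^2 + 2 + 1 (b=2); 2→3: 3^3 + 3 + 1 = 31; 31−1 = 30
i=1: 30 = 3^3 + 3 (b=3); 3→4: 4^4 + 4 = 260; 260−1 = 259
i=2: 259 = 4^4 + 3 (b=4); 4→5: 5^5 + 3 = 3128; 3128−1 = 3127
i=3: 3127 = 5^5 + 2 (b=5); 5→6: 6^6 + 2 = 46658; 46658−1 = 46657
i=4: 46657 = 6^6 + 1 (b=6); 6→7: 7^7 + 1 = 823544; 823544−1 = 823543
i=5: 823543 = 7^7 (b=7); 7→8: 8^8 = 16777216; 16777216−1 = 16777215
i=6: 16777215 = 7·8^7 + 7·8^6 + 7·8^5 + 7·8^4 + 7·8^3 + 7·8^2 + 7·8 + 7 (b=8); 8→9: 7·9^7 + 7·9^6 + 7·9^5 + 7·9^4 + 7·9^3 + 7·9^2 + 7·9 + 7 = 37665880; 37665880−1 = 37665879

77777776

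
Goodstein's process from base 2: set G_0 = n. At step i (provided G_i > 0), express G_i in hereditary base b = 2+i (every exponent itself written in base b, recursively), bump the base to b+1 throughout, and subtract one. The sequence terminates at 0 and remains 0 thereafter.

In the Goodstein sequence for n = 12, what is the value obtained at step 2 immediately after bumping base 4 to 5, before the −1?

15686

step 0: 12 = 2^(2 + 1) + 2^2; sub 3 for 2: 3^(3 + 1) + 3^3; = 108; G_1 = 108−1 = 107
step 1: 107 = 3^(3 + 1) + 2·3^2 + 2·3 + 2; sub 4 for 3: 4^(4 + 1) + 2·4^2 + 2·4 + 2; = 1066; G_2 = 1066−1 = 1065
step 2: 1065 = 4^(4 + 1) + 2·4^2 + 2·4 + 1; sub 5 for 4: 5^(5 + 1) + 2·5^2 + 2·5 + 1; = 15686; G_3 = 15686−1 = 15685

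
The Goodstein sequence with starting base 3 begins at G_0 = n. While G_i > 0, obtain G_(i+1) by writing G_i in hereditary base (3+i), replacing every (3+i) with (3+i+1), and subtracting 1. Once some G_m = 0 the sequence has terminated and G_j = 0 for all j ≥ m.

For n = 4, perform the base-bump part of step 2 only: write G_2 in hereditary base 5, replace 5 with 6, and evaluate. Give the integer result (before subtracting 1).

4

G_0=4  [base 3] 3 + 1  →[3↦4]→  4 + 1 = 5  −1 ⇒ G_1=4
G_1=4  [base 4] 4  →[4↦5]→  5 = 5  −1 ⇒ G_2=4
G_2=4  [base 5] 4  →[5↦6]→  4 = 4  −1 ⇒ G_3=3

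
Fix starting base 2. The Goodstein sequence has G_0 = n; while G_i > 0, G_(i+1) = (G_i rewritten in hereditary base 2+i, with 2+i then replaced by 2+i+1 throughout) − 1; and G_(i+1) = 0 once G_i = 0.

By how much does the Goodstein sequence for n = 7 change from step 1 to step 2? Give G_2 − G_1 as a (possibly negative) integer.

(0) 7|_2 = 2^2 + 2 + 1 ↦ 3^3 + 3 + 1|_3 = 31 ⇒ 30
(1) 30|_3 = 3^3 + 3 ↦ 4^4 + 4|_4 = 260 ⇒ 259

229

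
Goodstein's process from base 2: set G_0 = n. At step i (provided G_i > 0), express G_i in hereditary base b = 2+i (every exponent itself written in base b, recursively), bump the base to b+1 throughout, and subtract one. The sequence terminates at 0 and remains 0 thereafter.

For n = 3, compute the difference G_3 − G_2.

-1

G_0 = 3. HB_2(3) = 2 + 1. Bump = 4. G_1 = 3.
G_1 = 3. HB_3(3) = 3. Bump = 4. G_2 = 3.
G_2 = 3. HB_4(3) = 3. Bump = 3. G_3 = 2.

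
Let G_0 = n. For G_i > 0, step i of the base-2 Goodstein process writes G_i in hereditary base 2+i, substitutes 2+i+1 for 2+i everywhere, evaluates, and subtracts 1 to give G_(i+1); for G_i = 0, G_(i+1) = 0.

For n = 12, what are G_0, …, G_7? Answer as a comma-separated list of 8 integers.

12, 107, 1065, 15685, 280019, 5764910, 134217867, 3486784574

G_0=12  [base 2] 2^(2 + 1) + 2^2  →[2↦3]→  3^(3 + 1) + 3^3 = 108  −1 ⇒ G_1=107
G_1=107  [base 3] 3^(3 + 1) + 2·3^2 + 2·3 + 2  →[3↦4]→  4^(4 + 1) + 2·4^2 + 2·4 + 2 = 1066  −1 ⇒ G_2=1065
G_2=1065  [base 4] 4^(4 + 1) + 2·4^2 + 2·4 + 1  →[4↦5]→  5^(5 + 1) + 2·5^2 + 2·5 + 1 = 15686  −1 ⇒ G_3=15685
G_3=15685  [base 5] 5^(5 + 1) + 2·5^2 + 2·5  →[5↦6]→  6^(6 + 1) + 2·6^2 + 2·6 = 280020  −1 ⇒ G_4=280019
G_4=280019  [base 6] 6^(6 + 1) + 2·6^2 + 6 + 5  →[6↦7]→  7^(7 + 1) + 2·7^2 + 7 + 5 = 5764911  −1 ⇒ G_5=5764910
G_5=5764910  [base 7] 7^(7 + 1) + 2·7^2 + 7 + 4  →[7↦8]→  8^(8 + 1) + 2·8^2 + 8 + 4 = 134217868  −1 ⇒ G_6=134217867
G_6=134217867  [base 8] 8^(8 + 1) + 2·8^2 + 8 + 3  →[8↦9]→  9^(9 + 1) + 2·9^2 + 9 + 3 = 3486784575  −1 ⇒ G_7=3486784574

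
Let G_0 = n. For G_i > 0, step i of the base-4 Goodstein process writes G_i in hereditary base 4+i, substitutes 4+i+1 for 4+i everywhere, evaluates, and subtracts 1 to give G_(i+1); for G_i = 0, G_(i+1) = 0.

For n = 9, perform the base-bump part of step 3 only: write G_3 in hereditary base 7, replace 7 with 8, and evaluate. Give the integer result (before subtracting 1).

G_0=9  [base 4] 2·4 + 1  →[4↦5]→  2·5 + 1 = 11  −1 ⇒ G_1=10
G_1=10  [base 5] 2·5  →[5↦6]→  2·6 = 12  −1 ⇒ G_2=11
G_2=11  [base 6] 6 + 5  →[6↦7]→  7 + 5 = 12  −1 ⇒ G_3=11

12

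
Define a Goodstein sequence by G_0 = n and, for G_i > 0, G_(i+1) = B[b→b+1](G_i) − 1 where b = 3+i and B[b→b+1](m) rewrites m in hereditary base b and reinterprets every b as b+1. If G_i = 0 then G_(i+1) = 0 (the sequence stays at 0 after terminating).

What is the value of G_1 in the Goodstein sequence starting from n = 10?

base 3: 10 = 3^2 + 1; at 4: 4^2 + 1 = 17; next = 16
base 4: 16 = 4^2; at 5: 5^2 = 25; next = 24

16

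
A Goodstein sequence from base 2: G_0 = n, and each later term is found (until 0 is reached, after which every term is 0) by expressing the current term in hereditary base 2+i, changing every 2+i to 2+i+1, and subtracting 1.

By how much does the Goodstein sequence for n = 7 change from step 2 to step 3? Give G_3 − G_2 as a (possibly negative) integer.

7 —HB2→ 2^2 + 2 + 1 —bump→ 3^3 + 3 + 1 = 31 —(−1)→ 30
30 —HB3→ 3^3 + 3 —bump→ 4^4 + 4 = 260 —(−1)→ 259
259 —HB4→ 4^4 + 3 —bump→ 5^5 + 3 = 3128 —(−1)→ 3127

2868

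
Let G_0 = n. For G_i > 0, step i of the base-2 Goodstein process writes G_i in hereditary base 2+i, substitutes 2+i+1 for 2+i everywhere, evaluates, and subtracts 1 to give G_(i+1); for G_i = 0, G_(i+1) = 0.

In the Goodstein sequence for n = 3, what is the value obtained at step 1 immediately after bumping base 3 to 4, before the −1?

step 0: 3 = 2 + 1; sub 3 for 2: 3 + 1; = 4; G_1 = 4−1 = 3
step 1: 3 = 3; sub 4 for 3: 4; = 4; G_2 = 4−1 = 3

4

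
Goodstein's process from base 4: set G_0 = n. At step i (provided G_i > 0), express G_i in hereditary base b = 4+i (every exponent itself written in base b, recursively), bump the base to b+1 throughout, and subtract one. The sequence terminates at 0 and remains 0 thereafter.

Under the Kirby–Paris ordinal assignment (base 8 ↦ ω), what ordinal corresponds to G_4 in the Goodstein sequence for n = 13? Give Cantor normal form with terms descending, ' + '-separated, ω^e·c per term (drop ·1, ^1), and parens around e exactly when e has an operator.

base 4: 13 = 3·4 + 1; at 5: 3·5 + 1 = 16; next = 15
base 5: 15 = 3·5; at 6: 3·6 = 18; next = 17
base 6: 17 = 2·6 + 5; at 7: 2·7 + 5 = 19; next = 18
base 7: 18 = 2·7 + 4; at 8: 2·8 + 4 = 20; next = 19
base 8: 19 = 2·8 + 3; at 9: 2·9 + 3 = 21; next = 20

ω·2 + 3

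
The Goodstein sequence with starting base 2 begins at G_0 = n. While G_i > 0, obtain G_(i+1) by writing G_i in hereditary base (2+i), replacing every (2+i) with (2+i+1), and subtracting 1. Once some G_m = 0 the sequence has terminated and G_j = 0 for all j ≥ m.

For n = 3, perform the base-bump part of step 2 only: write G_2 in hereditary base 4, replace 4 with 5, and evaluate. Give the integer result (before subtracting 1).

i=0: 3 = 2 + 1 (b=2); 2→3: 3 + 1 = 4; 4−1 = 3
i=1: 3 = 3 (b=3); 3→4: 4 = 4; 4−1 = 3

3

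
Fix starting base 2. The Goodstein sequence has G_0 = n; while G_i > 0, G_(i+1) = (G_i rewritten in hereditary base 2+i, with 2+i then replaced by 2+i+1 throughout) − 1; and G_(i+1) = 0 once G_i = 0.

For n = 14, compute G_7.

3487116548

[0] 14 ≡ 2^(2 + 1) + 2^2 + 2 (base 2). Lift 3: 111. −1: 110.
[1] 110 ≡ 3^(3 + 1) + 3^3 + 2 (base 3). Lift 4: 1282. −1: 1281.
[2] 1281 ≡ 4^(4 + 1) + 4^4 + 1 (base 4). Lift 5: 18751. −1: 18750.
[3] 18750 ≡ 5^(5 + 1) + 5^5 (base 5). Lift 6: 326592. −1: 326591.
[4] 326591 ≡ 6^(6 + 1) + 5·6^5 + 5·6^4 + 5·6^3 + 5·6^2 + 5·6 + 5 (base 6). Lift 7: 5862841. −1: 5862840.
[5] 5862840 ≡ 7^(7 + 1) + 5·7^5 + 5·7^4 + 5·7^3 + 5·7^2 + 5·7 + 4 (base 7). Lift 8: 134404972. −1: 134404971.
[6] 134404971 ≡ 8^(8 + 1) + 5·8^5 + 5·8^4 + 5·8^3 + 5·8^2 + 5·8 + 3 (base 8). Lift 9: 3487116549. −1: 3487116548.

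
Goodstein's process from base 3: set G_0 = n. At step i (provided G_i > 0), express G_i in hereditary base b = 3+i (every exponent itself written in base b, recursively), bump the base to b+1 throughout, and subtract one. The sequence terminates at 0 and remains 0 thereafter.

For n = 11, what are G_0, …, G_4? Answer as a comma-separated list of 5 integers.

(0) 11|_3 = 3^2 + 2 ↦ 4^2 + 2|_4 = 18 ⇒ 17
(1) 17|_4 = 4^2 + 1 ↦ 5^2 + 1|_5 = 26 ⇒ 25
(2) 25|_5 = 5^2 ↦ 6^2|_6 = 36 ⇒ 35
(3) 35|_6 = 5·6 + 5 ↦ 5·7 + 5|_7 = 40 ⇒ 39

11, 17, 25, 35, 39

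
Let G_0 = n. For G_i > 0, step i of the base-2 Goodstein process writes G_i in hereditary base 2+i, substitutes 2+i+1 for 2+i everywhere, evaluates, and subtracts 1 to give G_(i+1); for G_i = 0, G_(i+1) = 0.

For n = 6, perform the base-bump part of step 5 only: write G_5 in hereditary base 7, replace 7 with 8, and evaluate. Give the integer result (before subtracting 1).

step 0: 6 = 2^2 + 2; sub 3 for 2: 3^3 + 3; = 30; G_1 = 30−1 = 29
step 1: 29 = 3^3 + 2; sub 4 for 3: 4^4 + 2; = 258; G_2 = 258−1 = 257
step 2: 257 = 4^4 + 1; sub 5 for 4: 5^5 + 1; = 3126; G_3 = 3126−1 = 3125
step 3: 3125 = 5^5; sub 6 for 5: 6^6; = 46656; G_4 = 46656−1 = 46655
step 4: 46655 = 5·6^5 + 5·6^4 + 5·6^3 + 5·6^2 + 5·6 + 5; sub 7 for 6: 5·7^5 + 5·7^4 + 5·7^3 + 5·7^2 + 5·7 + 5; = 98040; G_5 = 98040−1 = 98039

187244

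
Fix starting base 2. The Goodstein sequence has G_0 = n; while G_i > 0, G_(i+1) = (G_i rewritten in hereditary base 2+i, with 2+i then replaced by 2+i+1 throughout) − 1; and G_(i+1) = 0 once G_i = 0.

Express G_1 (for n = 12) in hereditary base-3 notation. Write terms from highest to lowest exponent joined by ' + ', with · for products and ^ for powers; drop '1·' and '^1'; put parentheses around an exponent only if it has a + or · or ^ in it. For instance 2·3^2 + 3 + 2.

base 2: 12 = 2^(2 + 1) + 2^2; at 3: 3^(3 + 1) + 3^3 = 108; next = 107
base 3: 107 = 3^(3 + 1) + 2·3^2 + 2·3 + 2; at 4: 4^(4 + 1) + 2·4^2 + 2·4 + 2 = 1066; next = 1065

3^(3 + 1) + 2·3^2 + 2·3 + 2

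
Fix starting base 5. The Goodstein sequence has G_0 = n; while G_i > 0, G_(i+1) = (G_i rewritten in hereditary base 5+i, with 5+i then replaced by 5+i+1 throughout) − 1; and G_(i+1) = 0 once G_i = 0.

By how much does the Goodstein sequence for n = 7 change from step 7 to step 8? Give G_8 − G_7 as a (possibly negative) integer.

(0) 7|_5 = 5 + 2 ↦ 6 + 2|_6 = 8 ⇒ 7
(1) 7|_6 = 6 + 1 ↦ 7 + 1|_7 = 8 ⇒ 7
(2) 7|_7 = 7 ↦ 8|_8 = 8 ⇒ 7
(3) 7|_8 = 7 ↦ 7|_9 = 7 ⇒ 6
(4) 6|_9 = 6 ↦ 6|_10 = 6 ⇒ 5
(5) 5|_10 = 5 ↦ 5|_11 = 5 ⇒ 4
(6) 4|_11 = 4 ↦ 4|_12 = 4 ⇒ 3
(7) 3|_12 = 3 ↦ 3|_13 = 3 ⇒ 2

-1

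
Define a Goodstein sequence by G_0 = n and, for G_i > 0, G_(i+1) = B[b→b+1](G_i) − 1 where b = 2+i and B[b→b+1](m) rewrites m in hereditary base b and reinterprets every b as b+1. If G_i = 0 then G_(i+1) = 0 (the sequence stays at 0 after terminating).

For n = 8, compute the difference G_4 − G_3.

8 —HB2→ 2^(2 + 1) —bump→ 3^(3 + 1) = 81 —(−1)→ 80
80 —HB3→ 2·3^3 + 2·3^2 + 2·3 + 2 —bump→ 2·4^4 + 2·4^2 + 2·4 + 2 = 554 —(−1)→ 553
553 —HB4→ 2·4^4 + 2·4^2 + 2·4 + 1 —bump→ 2·5^5 + 2·5^2 + 2·5 + 1 = 6311 —(−1)→ 6310
6310 —HB5→ 2·5^5 + 2·5^2 + 2·5 —bump→ 2·6^6 + 2·6^2 + 2·6 = 93396 —(−1)→ 93395

87085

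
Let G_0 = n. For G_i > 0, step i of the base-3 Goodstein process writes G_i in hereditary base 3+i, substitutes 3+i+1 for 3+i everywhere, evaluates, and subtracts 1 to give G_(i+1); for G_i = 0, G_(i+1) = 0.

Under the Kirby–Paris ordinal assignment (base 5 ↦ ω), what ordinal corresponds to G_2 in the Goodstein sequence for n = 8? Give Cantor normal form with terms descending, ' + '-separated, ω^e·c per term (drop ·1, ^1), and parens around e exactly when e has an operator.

ω·2

[0] 8 ≡ 2·3 + 2 (base 3). Lift 4: 10. −1: 9.
[1] 9 ≡ 2·4 + 1 (base 4). Lift 5: 11. −1: 10.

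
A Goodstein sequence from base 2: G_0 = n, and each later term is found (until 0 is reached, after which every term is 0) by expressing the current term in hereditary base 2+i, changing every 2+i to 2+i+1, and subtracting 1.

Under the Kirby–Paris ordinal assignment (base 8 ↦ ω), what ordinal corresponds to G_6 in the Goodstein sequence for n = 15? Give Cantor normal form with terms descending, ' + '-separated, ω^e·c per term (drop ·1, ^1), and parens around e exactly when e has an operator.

ω^(ω + 1) + ω^7·7 + ω^6·7 + ω^5·7 + ω^4·7 + ω^3·7 + ω^2·7 + ω·7 + 7

G_0 = 15. HB_2(15) = 2^(2 + 1) + 2^2 + 2 + 1. Bump = 112. G_1 = 111.
G_1 = 111. HB_3(111) = 3^(3 + 1) + 3^3 + 3. Bump = 1284. G_2 = 1283.
G_2 = 1283. HB_4(1283) = 4^(4 + 1) + 4^4 + 3. Bump = 18753. G_3 = 18752.
G_3 = 18752. HB_5(18752) = 5^(5 + 1) + 5^5 + 2. Bump = 326594. G_4 = 326593.
G_4 = 326593. HB_6(326593) = 6^(6 + 1) + 6^6 + 1. Bump = 6588345. G_5 = 6588344.
G_5 = 6588344. HB_7(6588344) = 7^(7 + 1) + 7^7. Bump = 150994944. G_6 = 150994943.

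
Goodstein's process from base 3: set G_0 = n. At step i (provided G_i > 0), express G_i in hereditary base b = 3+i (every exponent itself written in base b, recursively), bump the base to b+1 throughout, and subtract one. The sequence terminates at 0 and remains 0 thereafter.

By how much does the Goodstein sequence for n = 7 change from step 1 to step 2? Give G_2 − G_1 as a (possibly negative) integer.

base 3: 7 = 2·3 + 1; at 4: 2·4 + 1 = 9; next = 8
base 4: 8 = 2·4; at 5: 2·5 = 10; next = 9

1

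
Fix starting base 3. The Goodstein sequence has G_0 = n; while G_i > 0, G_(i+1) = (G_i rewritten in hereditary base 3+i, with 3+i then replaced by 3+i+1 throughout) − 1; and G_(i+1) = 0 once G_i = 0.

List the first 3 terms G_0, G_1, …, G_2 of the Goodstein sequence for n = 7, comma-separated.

7, 8, 9

G_0 = 7. HB_3(7) = 2·3 + 1. Bump = 9. G_1 = 8.
G_1 = 8. HB_4(8) = 2·4. Bump = 10. G_2 = 9.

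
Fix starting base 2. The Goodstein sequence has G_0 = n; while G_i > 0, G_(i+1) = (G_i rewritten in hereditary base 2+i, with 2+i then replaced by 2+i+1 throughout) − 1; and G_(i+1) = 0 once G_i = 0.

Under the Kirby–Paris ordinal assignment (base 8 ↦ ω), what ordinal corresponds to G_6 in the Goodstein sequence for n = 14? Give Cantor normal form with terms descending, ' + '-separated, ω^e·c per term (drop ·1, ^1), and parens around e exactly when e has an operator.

[0] 14 ≡ 2^(2 + 1) + 2^2 + 2 (base 2). Lift 3: 111. −1: 110.
[1] 110 ≡ 3^(3 + 1) + 3^3 + 2 (base 3). Lift 4: 1282. −1: 1281.
[2] 1281 ≡ 4^(4 + 1) + 4^4 + 1 (base 4). Lift 5: 18751. −1: 18750.
[3] 18750 ≡ 5^(5 + 1) + 5^5 (base 5). Lift 6: 326592. −1: 326591.
[4] 326591 ≡ 6^(6 + 1) + 5·6^5 + 5·6^4 + 5·6^3 + 5·6^2 + 5·6 + 5 (base 6). Lift 7: 5862841. −1: 5862840.
[5] 5862840 ≡ 7^(7 + 1) + 5·7^5 + 5·7^4 + 5·7^3 + 5·7^2 + 5·7 + 4 (base 7). Lift 8: 134404972. −1: 134404971.
[6] 134404971 ≡ 8^(8 + 1) + 5·8^5 + 5·8^4 + 5·8^3 + 5·8^2 + 5·8 + 3 (base 8). Lift 9: 3487116549. −1: 3487116548.

ω^(ω + 1) + ω^5·5 + ω^4·5 + ω^3·5 + ω^2·5 + ω·5 + 3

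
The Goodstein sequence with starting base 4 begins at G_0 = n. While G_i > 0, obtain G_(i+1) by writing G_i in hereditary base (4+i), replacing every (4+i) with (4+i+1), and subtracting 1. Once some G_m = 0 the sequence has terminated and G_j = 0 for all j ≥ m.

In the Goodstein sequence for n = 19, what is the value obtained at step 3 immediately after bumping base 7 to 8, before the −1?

[0] 19 ≡ 4^2 + 3 (base 4). Lift 5: 28. −1: 27.
[1] 27 ≡ 5^2 + 2 (base 5). Lift 6: 38. −1: 37.
[2] 37 ≡ 6^2 + 1 (base 6). Lift 7: 50. −1: 49.
[3] 49 ≡ 7^2 (base 7). Lift 8: 64. −1: 63.

64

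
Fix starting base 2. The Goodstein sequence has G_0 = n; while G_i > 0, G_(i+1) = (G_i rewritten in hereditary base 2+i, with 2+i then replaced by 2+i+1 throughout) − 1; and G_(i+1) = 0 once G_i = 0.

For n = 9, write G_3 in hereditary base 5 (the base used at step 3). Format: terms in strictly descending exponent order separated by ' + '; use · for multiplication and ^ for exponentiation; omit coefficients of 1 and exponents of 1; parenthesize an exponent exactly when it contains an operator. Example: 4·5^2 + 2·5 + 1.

step 0: 9 = 2^(2 + 1) + 1; sub 3 for 2: 3^(3 + 1) + 1; = 82; G_1 = 82−1 = 81
step 1: 81 = 3^(3 + 1); sub 4 for 3: 4^(4 + 1); = 1024; G_2 = 1024−1 = 1023
step 2: 1023 = 3·4^4 + 3·4^3 + 3·4^2 + 3·4 + 3; sub 5 for 4: 3·5^5 + 3·5^3 + 3·5^2 + 3·5 + 3; = 9843; G_3 = 9843−1 = 9842

3·5^5 + 3·5^3 + 3·5^2 + 3·5 + 2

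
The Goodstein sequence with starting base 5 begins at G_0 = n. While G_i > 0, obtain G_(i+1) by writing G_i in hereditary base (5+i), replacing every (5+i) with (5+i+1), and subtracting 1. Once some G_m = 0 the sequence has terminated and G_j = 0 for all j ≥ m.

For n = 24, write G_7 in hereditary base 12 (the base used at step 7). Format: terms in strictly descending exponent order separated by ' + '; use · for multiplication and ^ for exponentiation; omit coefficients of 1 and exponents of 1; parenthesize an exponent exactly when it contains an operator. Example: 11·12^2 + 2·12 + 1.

3·12 + 7

[0] 24 ≡ 4·5 + 4 (base 5). Lift 6: 28. −1: 27.
[1] 27 ≡ 4·6 + 3 (base 6). Lift 7: 31. −1: 30.
[2] 30 ≡ 4·7 + 2 (base 7). Lift 8: 34. −1: 33.
[3] 33 ≡ 4·8 + 1 (base 8). Lift 9: 37. −1: 36.
[4] 36 ≡ 4·9 (base 9). Lift 10: 40. −1: 39.
[5] 39 ≡ 3·10 + 9 (base 10). Lift 11: 42. −1: 41.
[6] 41 ≡ 3·11 + 8 (base 11). Lift 12: 44. −1: 43.
[7] 43 ≡ 3·12 + 7 (base 12). Lift 13: 46. −1: 45.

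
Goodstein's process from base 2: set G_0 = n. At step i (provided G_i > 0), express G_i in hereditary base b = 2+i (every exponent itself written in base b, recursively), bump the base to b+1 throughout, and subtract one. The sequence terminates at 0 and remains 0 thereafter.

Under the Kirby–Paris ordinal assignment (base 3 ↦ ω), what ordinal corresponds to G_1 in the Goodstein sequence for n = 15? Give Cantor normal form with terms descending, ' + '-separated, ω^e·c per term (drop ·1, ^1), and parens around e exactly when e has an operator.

G_0=15  [base 2] 2^(2 + 1) + 2^2 + 2 + 1  →[2↦3]→  3^(3 + 1) + 3^3 + 3 + 1 = 112  −1 ⇒ G_1=111
G_1=111  [base 3] 3^(3 + 1) + 3^3 + 3  →[3↦4]→  4^(4 + 1) + 4^4 + 4 = 1284  −1 ⇒ G_2=1283

ω^(ω + 1) + ω^ω + ω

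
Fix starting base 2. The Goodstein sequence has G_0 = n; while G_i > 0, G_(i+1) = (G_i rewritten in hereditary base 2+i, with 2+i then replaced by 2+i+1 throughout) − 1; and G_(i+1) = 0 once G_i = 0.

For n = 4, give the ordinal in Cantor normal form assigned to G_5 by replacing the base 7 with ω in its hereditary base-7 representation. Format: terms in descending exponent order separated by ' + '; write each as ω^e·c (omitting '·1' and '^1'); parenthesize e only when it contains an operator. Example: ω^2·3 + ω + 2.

G_0 = 4. HB_2(4) = 2^2. Bump = 27. G_1 = 26.
G_1 = 26. HB_3(26) = 2·3^2 + 2·3 + 2. Bump = 42. G_2 = 41.
G_2 = 41. HB_4(41) = 2·4^2 + 2·4 + 1. Bump = 61. G_3 = 60.
G_3 = 60. HB_5(60) = 2·5^2 + 2·5. Bump = 84. G_4 = 83.
G_4 = 83. HB_6(83) = 2·6^2 + 6 + 5. Bump = 110. G_5 = 109.
G_5 = 109. HB_7(109) = 2·7^2 + 7 + 4. Bump = 140. G_6 = 139.

ω^2·2 + ω + 4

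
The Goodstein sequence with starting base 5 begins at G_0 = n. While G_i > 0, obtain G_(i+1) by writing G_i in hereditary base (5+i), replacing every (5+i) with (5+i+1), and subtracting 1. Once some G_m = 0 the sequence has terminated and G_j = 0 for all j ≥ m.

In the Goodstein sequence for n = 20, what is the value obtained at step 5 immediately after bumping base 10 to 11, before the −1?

34

step 0: 20 = 4·5; sub 6 for 5: 4·6; = 24; G_1 = 24−1 = 23
step 1: 23 = 3·6 + 5; sub 7 for 6: 3·7 + 5; = 26; G_2 = 26−1 = 25
step 2: 25 = 3·7 + 4; sub 8 for 7: 3·8 + 4; = 28; G_3 = 28−1 = 27
step 3: 27 = 3·8 + 3; sub 9 for 8: 3·9 + 3; = 30; G_4 = 30−1 = 29
step 4: 29 = 3·9 + 2; sub 10 for 9: 3·10 + 2; = 32; G_5 = 32−1 = 31
step 5: 31 = 3·10 + 1; sub 11 for 10: 3·11 + 1; = 34; G_6 = 34−1 = 33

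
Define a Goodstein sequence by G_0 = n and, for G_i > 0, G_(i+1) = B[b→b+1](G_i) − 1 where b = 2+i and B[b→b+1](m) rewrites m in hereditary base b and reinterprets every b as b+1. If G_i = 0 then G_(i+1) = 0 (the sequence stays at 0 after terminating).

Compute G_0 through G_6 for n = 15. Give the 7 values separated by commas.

G_0 = 15. HB_2(15) = 2^(2 + 1) + 2^2 + 2 + 1. Bump = 112. G_1 = 111.
G_1 = 111. HB_3(111) = 3^(3 + 1) + 3^3 + 3. Bump = 1284. G_2 = 1283.
G_2 = 1283. HB_4(1283) = 4^(4 + 1) + 4^4 + 3. Bump = 18753. G_3 = 18752.
G_3 = 18752. HB_5(18752) = 5^(5 + 1) + 5^5 + 2. Bump = 326594. G_4 = 326593.
G_4 = 326593. HB_6(326593) = 6^(6 + 1) + 6^6 + 1. Bump = 6588345. G_5 = 6588344.
G_5 = 6588344. HB_7(6588344) = 7^(7 + 1) + 7^7. Bump = 150994944. G_6 = 150994943.

15, 111, 1283, 18752, 326593, 6588344, 150994943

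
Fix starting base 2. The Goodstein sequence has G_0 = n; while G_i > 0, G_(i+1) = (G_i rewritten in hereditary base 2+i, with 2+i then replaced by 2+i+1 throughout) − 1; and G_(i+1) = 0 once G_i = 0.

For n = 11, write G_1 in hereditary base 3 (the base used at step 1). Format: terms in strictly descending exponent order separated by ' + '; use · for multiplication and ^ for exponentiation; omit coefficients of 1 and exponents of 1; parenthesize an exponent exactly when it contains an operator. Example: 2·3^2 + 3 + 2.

3^(3 + 1) + 3

[0] 11 ≡ 2^(2 + 1) + 2 + 1 (base 2). Lift 3: 85. −1: 84.
[1] 84 ≡ 3^(3 + 1) + 3 (base 3). Lift 4: 1028. −1: 1027.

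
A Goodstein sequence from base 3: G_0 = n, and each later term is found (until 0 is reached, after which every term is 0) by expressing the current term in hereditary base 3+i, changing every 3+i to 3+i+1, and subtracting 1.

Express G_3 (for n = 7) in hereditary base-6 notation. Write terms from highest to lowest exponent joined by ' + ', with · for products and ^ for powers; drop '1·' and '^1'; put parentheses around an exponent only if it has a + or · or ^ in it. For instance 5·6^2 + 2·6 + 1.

6 + 3

G_0=7  [base 3] 2·3 + 1  →[3↦4]→  2·4 + 1 = 9  −1 ⇒ G_1=8
G_1=8  [base 4] 2·4  →[4↦5]→  2·5 = 10  −1 ⇒ G_2=9
G_2=9  [base 5] 5 + 4  →[5↦6]→  6 + 4 = 10  −1 ⇒ G_3=9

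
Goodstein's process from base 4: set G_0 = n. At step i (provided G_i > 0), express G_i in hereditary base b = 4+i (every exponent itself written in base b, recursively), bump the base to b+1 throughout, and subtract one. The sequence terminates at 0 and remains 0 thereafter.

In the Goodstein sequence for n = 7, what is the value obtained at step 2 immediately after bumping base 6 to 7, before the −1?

7 —HB4→ 4 + 3 —bump→ 5 + 3 = 8 —(−1)→ 7
7 —HB5→ 5 + 2 —bump→ 6 + 2 = 8 —(−1)→ 7

8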